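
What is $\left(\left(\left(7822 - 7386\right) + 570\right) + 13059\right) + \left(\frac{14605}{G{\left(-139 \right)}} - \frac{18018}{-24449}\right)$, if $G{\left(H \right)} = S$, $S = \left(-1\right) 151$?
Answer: $\frac{51570796008}{3691799} \approx 13969.0$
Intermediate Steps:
$S = -151$
$G{\left(H \right)} = -151$
$\left(\left(\left(7822 - 7386\right) + 570\right) + 13059\right) + \left(\frac{14605}{G{\left(-139 \right)}} - \frac{18018}{-24449}\right) = \left(\left(\left(7822 - 7386\right) + 570\right) + 13059\right) + \left(\frac{14605}{-151} - \frac{18018}{-24449}\right) = \left(\left(436 + 570\right) + 13059\right) + \left(14605 \left(- \frac{1}{151}\right) - - \frac{18018}{24449}\right) = \left(1006 + 13059\right) + \left(- \frac{14605}{151} + \frac{18018}{24449}\right) = 14065 - \frac{354356927}{3691799} = \frac{51570796008}{3691799}$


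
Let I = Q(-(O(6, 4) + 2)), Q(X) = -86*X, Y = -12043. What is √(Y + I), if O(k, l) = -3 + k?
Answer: 7*I*√237 ≈ 107.76*I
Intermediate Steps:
I = 430 (I = -(-86)*((-3 + 6) + 2) = -(-86)*(3 + 2) = -(-86)*5 = -86*(-5) = 430)
√(Y + I) = √(-12043 + 430) = √(-11613) = 7*I*√237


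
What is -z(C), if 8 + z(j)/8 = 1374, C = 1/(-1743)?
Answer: -10928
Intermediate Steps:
C = -1/1743 ≈ -0.00057372
z(j) = 10928 (z(j) = -64 + 8*1374 = -64 + 10992 = 10928)
-z(C) = -1*10928 = -10928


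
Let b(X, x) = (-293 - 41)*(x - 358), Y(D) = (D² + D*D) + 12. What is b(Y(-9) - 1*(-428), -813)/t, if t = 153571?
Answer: 391114/153571 ≈ 2.5468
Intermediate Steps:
Y(D) = 12 + 2*D² (Y(D) = (D² + D²) + 12 = 2*D² + 12 = 12 + 2*D²)
b(X, x) = 119572 - 334*x (b(X, x) = -334*(-358 + x) = 119572 - 334*x)
b(Y(-9) - 1*(-428), -813)/t = (119572 - 334*(-813))/153571 = (119572 + 271542)*(1/153571) = 391114*(1/153571) = 391114/153571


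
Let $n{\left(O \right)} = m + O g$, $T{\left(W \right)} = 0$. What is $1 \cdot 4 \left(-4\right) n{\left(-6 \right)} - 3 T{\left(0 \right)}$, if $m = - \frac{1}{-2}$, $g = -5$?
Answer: $-488$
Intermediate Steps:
$m = \frac{1}{2}$ ($m = \left(-1\right) \left(- \frac{1}{2}\right) = \frac{1}{2} \approx 0.5$)
$n{\left(O \right)} = \frac{1}{2} - 5 O$ ($n{\left(O \right)} = \frac{1}{2} + O \left(-5\right) = \frac{1}{2} - 5 O$)
$1 \cdot 4 \left(-4\right) n{\left(-6 \right)} - 3 T{\left(0 \right)} = 1 \cdot 4 \left(-4\right) \left(\frac{1}{2} - -30\right) - 0 = 4 \left(-4\right) \left(\frac{1}{2} + 30\right) + 0 = \left(-16\right) \frac{61}{2} + 0 = -488 + 0 = -488$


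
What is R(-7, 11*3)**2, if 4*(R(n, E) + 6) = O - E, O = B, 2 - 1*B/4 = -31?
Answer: 5625/16 ≈ 351.56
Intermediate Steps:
B = 132 (B = 8 - 4*(-31) = 8 + 124 = 132)
O = 132
R(n, E) = 27 - E/4 (R(n, E) = -6 + (132 - E)/4 = -6 + (33 - E/4) = 27 - E/4)
R(-7, 11*3)**2 = (27 - 11*3/4)**2 = (27 - 1/4*33)**2 = (27 - 33/4)**2 = (75/4)**2 = 5625/16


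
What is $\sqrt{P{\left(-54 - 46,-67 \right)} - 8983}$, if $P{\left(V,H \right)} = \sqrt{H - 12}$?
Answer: $\sqrt{-8983 + i \sqrt{79}} \approx 0.0469 + 94.779 i$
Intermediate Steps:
$P{\left(V,H \right)} = \sqrt{-12 + H}$
$\sqrt{P{\left(-54 - 46,-67 \right)} - 8983} = \sqrt{\sqrt{-12 - 67} - 8983} = \sqrt{\sqrt{-79} - 8983} = \sqrt{i \sqrt{79} - 8983} = \sqrt{-8983 + i \sqrt{79}}$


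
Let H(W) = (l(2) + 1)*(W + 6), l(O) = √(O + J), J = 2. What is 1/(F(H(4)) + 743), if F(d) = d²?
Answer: 1/1643 ≈ 0.00060864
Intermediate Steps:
l(O) = √(2 + O) (l(O) = √(O + 2) = √(2 + O))
H(W) = 18 + 3*W (H(W) = (√(2 + 2) + 1)*(W + 6) = (√4 + 1)*(6 + W) = (2 + 1)*(6 + W) = 3*(6 + W) = 18 + 3*W)
1/(F(H(4)) + 743) = 1/((18 + 3*4)² + 743) = 1/((18 + 12)² + 743) = 1/(30² + 743) = 1/(900 + 743) = 1/1643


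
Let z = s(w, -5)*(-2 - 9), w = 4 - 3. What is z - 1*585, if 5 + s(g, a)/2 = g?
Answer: -497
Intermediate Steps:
w = 1
s(g, a) = -10 + 2*g
z = 88 (z = (-10 + 2*1)*(-2 - 9) = (-10 + 2)*(-11) = -8*(-11) = 88)
z - 1*585 = 88 - 1*585 = 88 - 585 = -497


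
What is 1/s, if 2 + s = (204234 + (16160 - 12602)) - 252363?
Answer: -1/44573 ≈ -2.2435e-5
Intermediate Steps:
s = -44573 (s = -2 + ((204234 + (16160 - 12602)) - 252363) = -2 + ((204234 + 3558) - 252363) = -2 + (207792 - 252363) = -2 - 44571 = -44573)
1/s = 1/(-44573) = -1/44573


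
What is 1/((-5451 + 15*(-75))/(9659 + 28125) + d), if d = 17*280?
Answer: 4723/22480658 ≈ 0.00021009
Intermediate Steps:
d = 4760
1/((-5451 + 15*(-75))/(9659 + 28125) + d) = 1/((-5451 + 15*(-75))/(9659 + 28125) + 4760) = 1/((-5451 - 1125)/37784 + 4760) = 1/(-6576*1/37784 + 4760) = 1/(-822/4723 + 4760) = 1/(22480658/4723) = 4723/22480658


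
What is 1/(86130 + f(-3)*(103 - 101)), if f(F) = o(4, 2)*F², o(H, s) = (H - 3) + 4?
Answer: 1/86220 ≈ 1.1598e-5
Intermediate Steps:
o(H, s) = 1 + H (o(H, s) = (-3 + H) + 4 = 1 + H)
f(F) = 5*F² (f(F) = (1 + 4)*F² = 5*F²)
1/(86130 + f(-3)*(103 - 101)) = 1/(86130 + (5*(-3)²)*(103 - 101)) = 1/(86130 + (5*9)*2) = 1/(86130 + 45*2) = 1/(86130 + 90) = 1/86220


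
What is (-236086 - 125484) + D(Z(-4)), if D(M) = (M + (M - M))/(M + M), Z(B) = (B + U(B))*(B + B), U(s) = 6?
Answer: -723139/2 ≈ -3.6157e+5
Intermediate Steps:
Z(B) = 2*B*(6 + B) (Z(B) = (B + 6)*(B + B) = (6 + B)*(2*B) = 2*B*(6 + B))
D(M) = ½ (D(M) = (M + 0)/((2*M)) = M*(1/(2*M)) = ½)
(-236086 - 125484) + D(Z(-4)) = (-236086 - 125484) + ½ = -361570 + ½ = -723139/2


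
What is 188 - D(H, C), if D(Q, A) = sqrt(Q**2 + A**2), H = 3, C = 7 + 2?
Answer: 188 - 3*sqrt(10) ≈ 178.51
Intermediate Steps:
C = 9
D(Q, A) = sqrt(A**2 + Q**2)
188 - D(H, C) = 188 - sqrt(9**2 + 3**2) = 188 - sqrt(81 + 9) = 188 - sqrt(90) = 188 - 3*sqrt(10)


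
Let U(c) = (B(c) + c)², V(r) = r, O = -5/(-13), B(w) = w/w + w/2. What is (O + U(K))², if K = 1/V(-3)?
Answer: 1089/2704 ≈ 0.40274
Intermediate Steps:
B(w) = 1 + w/2 (B(w) = 1 + w*(½) = 1 + w/2)
O = 5/13 (O = -5*(-1/13) = 5/13 ≈ 0.38462)
K = -⅓ (K = 1/(-3) = -⅓ ≈ -0.33333)
U(c) = (1 + 3*c/2)² (U(c) = ((1 + c/2) + c)² = (1 + 3*c/2)²)
(O + U(K))² = (5/13 + (2 + 3*(-⅓))²/4)² = (5/13 + (2 - 1)²/4)² = (5/13 + (¼)*1²)² = (5/13 + (¼)*1)² = (5/13 + ¼)² = (33/52)² = 1089/2704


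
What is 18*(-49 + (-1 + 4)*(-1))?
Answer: -936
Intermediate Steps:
18*(-49 + (-1 + 4)*(-1)) = 18*(-49 + 3*(-1)) = 18*(-49 - 3) = 18*(-52) = -936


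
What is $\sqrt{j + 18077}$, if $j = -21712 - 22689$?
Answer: $2 i \sqrt{6581} \approx 162.25 i$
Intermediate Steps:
$j = -44401$
$\sqrt{j + 18077} = \sqrt{-44401 + 18077} = \sqrt{-26324} = 2 i \sqrt{6581}$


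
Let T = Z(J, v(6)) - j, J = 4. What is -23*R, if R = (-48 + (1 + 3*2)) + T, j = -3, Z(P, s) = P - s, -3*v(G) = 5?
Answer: 2231/3 ≈ 743.67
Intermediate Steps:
v(G) = -5/3 (v(G) = -1/3*5 = -5/3)
T = 26/3 (T = (4 - 1*(-5/3)) - 1*(-3) = (4 + 5/3) + 3 = 17/3 + 3 = 26/3 ≈ 8.6667)
R = -97/3 (R = (-48 + (1 + 3*2)) + 26/3 = (-48 + (1 + 6)) + 26/3 = (-48 + 7) + 26/3 = -41 + 26/3 = -97/3 ≈ -32.333)
-23*R = -23*(-97/3) = 2231/3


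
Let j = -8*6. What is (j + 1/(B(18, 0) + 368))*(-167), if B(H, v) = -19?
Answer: 2797417/349 ≈ 8015.5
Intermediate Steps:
j = -48
(j + 1/(B(18, 0) + 368))*(-167) = (-48 + 1/(-19 + 368))*(-167) = (-48 + 1/349)*(-167) = -16751/349*(-167) = 2797417/349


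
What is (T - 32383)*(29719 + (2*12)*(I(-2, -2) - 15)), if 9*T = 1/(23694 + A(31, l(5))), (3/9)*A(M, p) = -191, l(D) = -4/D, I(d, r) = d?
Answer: -197513524326746/208089 ≈ -9.4918e+8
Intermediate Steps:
A(M, p) = -573 (A(M, p) = 3*(-191) = -573)
T = 1/208089 (T = 1/(9*(23694 - 573)) = (⅑)/23121 = (⅑)*(1/23121) = 1/208089 ≈ 4.8056e-6)
(T - 32383)*(29719 + (2*12)*(I(-2, -2) - 15)) = (1/208089 - 32383)*(29719 + (2*12)*(-2 - 15)) = -6738546086*(29719 + 24*(-17))/208089 = -6738546086*(29719 - 408)/208089 = -6738546086/208089*29311 = -197513524326746/208089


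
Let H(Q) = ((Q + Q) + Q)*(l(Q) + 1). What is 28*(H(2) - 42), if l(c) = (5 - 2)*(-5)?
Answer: -3528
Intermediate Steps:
l(c) = -15 (l(c) = 3*(-5) = -15)
H(Q) = -42*Q (H(Q) = ((Q + Q) + Q)*(-15 + 1) = (2*Q + Q)*(-14) = (3*Q)*(-14) = -42*Q)
28*(H(2) - 42) = 28*(-42*2 - 42) = 28*(-84 - 42) = 28*(-126) = -3528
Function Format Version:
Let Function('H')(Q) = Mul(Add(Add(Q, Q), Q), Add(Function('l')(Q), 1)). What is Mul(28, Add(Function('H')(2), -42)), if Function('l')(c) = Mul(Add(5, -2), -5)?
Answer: -3528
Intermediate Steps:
Function('l')(c) = -15 (Function('l')(c) = Mul(3, -5) = -15)
Function('H')(Q) = Mul(-42, Q) (Function('H')(Q) = Mul(Add(Add(Q, Q), Q), Add(-15, 1)) = Mul(Add(Mul(2, Q), Q), -14) = Mul(Mul(3, Q), -14) = Mul(-42, Q))
Mul(28, Add(Function('H')(2), -42)) = Mul(28, Add(Mul(-42, 2), -42)) = Mul(28, Add(-84, -42)) = Mul(28, -126) = -3528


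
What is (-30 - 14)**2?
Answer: 1936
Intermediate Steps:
(-30 - 14)**2 = (-44)**2 = 1936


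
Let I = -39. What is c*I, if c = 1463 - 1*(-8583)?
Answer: -391794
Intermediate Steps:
c = 10046 (c = 1463 + 8583 = 10046)
c*I = 10046*(-39) = -391794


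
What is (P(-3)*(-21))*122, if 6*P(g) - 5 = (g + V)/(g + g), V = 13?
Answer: -4270/3 ≈ -1423.3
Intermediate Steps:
P(g) = ⅚ + (13 + g)/(12*g) (P(g) = ⅚ + ((g + 13)/(g + g))/6 = ⅚ + ((13 + g)/((2*g)))/6 = ⅚ + ((13 + g)*(1/(2*g)))/6 = ⅚ + ((13 + g)/(2*g))/6 = ⅚ + (13 + g)/(12*g))
(P(-3)*(-21))*122 = (((1/12)*(13 + 11*(-3))/(-3))*(-21))*122 = (((1/12)*(-⅓)*(13 - 33))*(-21))*122 = (((1/12)*(-⅓)*(-20))*(-21))*122 = ((5/9)*(-21))*122 = -35/3*122 = -4270/3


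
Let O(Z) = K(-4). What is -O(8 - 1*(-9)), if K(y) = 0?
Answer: 0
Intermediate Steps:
O(Z) = 0
-O(8 - 1*(-9)) = -1*0 = 0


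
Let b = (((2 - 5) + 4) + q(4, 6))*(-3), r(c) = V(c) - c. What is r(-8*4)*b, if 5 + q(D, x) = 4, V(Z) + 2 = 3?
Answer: 0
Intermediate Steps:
V(Z) = 1 (V(Z) = -2 + 3 = 1)
q(D, x) = -1 (q(D, x) = -5 + 4 = -1)
r(c) = 1 - c
b = 0 (b = (((2 - 5) + 4) - 1)*(-3) = ((-3 + 4) - 1)*(-3) = (1 - 1)*(-3) = 0*(-3) = 0)
r(-8*4)*b = (1 - (-8)*4)*0 = (1 - 1*(-32))*0 = (1 + 32)*0 = 33*0 = 0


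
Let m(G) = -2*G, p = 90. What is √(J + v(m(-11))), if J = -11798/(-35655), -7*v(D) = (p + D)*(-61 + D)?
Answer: √793698769290/35655 ≈ 24.987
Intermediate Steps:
v(D) = -(-61 + D)*(90 + D)/7 (v(D) = -(90 + D)*(-61 + D)/7 = -(-61 + D)*(90 + D)/7)
J = 11798/35655 (J = -11798*(-1/35655) = 11798/35655 ≈ 0.33089)
√(J + v(m(-11))) = √(11798/35655 + (5490/7 - (-58)*(-11)/7 - (-2*(-11))²/7)) = √(11798/35655 + (5490/7 - 29/7*22 - ⅐*22²)) = √(11798/35655 + (5490/7 - 638/7 - ⅐*484)) = √(11798/35655 + (5490/7 - 638/7 - 484/7)) = √(11798/35655 + 624) = √(22260518/35655) = √793698769290/35655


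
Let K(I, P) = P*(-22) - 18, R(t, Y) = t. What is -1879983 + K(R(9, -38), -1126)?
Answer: -1855229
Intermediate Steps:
K(I, P) = -18 - 22*P (K(I, P) = -22*P - 18 = -18 - 22*P)
-1879983 + K(R(9, -38), -1126) = -1879983 + (-18 - 22*(-1126)) = -1879983 + (-18 + 24772) = -1879983 + 24754 = -1855229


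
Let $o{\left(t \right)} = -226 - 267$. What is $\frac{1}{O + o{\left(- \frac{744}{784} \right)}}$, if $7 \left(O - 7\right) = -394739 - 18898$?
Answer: $- \frac{1}{59577} \approx -1.6785 \cdot 10^{-5}$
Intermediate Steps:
$o{\left(t \right)} = -493$ ($o{\left(t \right)} = -226 - 267 = -493$)
$O = -59084$ ($O = 7 + \frac{-394739 - 18898}{7} = 7 + \frac{1}{7} \left(-413637\right) = 7 - 59091 = -59084$)
$\frac{1}{O + o{\left(- \frac{744}{784} \right)}} = \frac{1}{-59084 - 493} = \frac{1}{-59577} = - \frac{1}{59577}$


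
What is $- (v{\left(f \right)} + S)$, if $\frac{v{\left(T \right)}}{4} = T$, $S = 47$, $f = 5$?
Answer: $-67$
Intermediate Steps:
$v{\left(T \right)} = 4 T$
$- (v{\left(f \right)} + S) = - (4 \cdot 5 + 47) = - (20 + 47) = \left(-1\right) 67 = -67$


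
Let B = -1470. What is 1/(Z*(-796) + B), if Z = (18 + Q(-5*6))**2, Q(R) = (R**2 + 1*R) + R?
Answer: -1/585988014 ≈ -1.7065e-9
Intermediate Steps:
Q(R) = R**2 + 2*R (Q(R) = (R**2 + R) + R = (R + R**2) + R = R**2 + 2*R)
Z = 736164 (Z = (18 + (-5*6)*(2 - 5*6))**2 = (18 - 30*(2 - 30))**2 = (18 - 30*(-28))**2 = (18 + 840)**2 = 858**2 = 736164)
1/(Z*(-796) + B) = 1/(736164*(-796) - 1470) = 1/(-585986544 - 1470) = 1/(-585988014) = -1/585988014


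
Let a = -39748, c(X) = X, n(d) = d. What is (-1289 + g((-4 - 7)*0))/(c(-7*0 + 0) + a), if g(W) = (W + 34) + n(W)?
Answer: 1255/39748 ≈ 0.031574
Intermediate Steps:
g(W) = 34 + 2*W (g(W) = (W + 34) + W = (34 + W) + W = 34 + 2*W)
(-1289 + g((-4 - 7)*0))/(c(-7*0 + 0) + a) = (-1289 + (34 + 2*((-4 - 7)*0)))/((-7*0 + 0) - 39748) = (-1289 + (34 + 2*(-11*0)))/((0 + 0) - 39748) = (-1289 + (34 + 2*0))/(0 - 39748) = (-1289 + (34 + 0))/(-39748) = (-1289 + 34)*(-1/39748) = -1255*(-1/39748) = 1255/39748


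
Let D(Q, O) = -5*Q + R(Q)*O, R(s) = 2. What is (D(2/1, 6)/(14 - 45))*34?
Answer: -68/31 ≈ -2.1936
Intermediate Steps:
D(Q, O) = -5*Q + 2*O
(D(2/1, 6)/(14 - 45))*34 = ((-10/1 + 2*6)/(14 - 45))*34 = ((-10 + 12)/(-31))*34 = ((-5*2 + 12)*(-1/31))*34 = ((-10 + 12)*(-1/31))*34 = (2*(-1/31))*34 = -2/31*34 = -68/31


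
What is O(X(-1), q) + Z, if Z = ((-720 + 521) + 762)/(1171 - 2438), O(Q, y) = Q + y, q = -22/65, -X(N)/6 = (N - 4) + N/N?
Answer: 1912051/82355 ≈ 23.217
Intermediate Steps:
X(N) = 18 - 6*N (X(N) = -6*((N - 4) + N/N) = -6*((-4 + N) + 1) = -6*(-3 + N) = 18 - 6*N)
q = -22/65 (q = -22*1/65 = -22/65 ≈ -0.33846)
Z = -563/1267 (Z = (-199 + 762)/(-1267) = 563*(-1/1267) = -563/1267 ≈ -0.44436)
O(X(-1), q) + Z = ((18 - 6*(-1)) - 22/65) - 563/1267 = ((18 + 6) - 22/65) - 563/1267 = (24 - 22/65) - 563/1267 = 1538/65 - 563/1267 = 1912051/82355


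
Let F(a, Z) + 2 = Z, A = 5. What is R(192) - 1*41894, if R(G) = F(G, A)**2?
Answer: -41885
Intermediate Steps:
F(a, Z) = -2 + Z
R(G) = 9 (R(G) = (-2 + 5)**2 = 3**2 = 9)
R(192) - 1*41894 = 9 - 1*41894 = 9 - 41894 = -41885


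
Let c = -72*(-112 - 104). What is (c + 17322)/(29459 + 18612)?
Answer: 32874/48071 ≈ 0.68386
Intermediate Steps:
c = 15552 (c = -72*(-216) = 15552)
(c + 17322)/(29459 + 18612) = (15552 + 17322)/(29459 + 18612) = 32874/48071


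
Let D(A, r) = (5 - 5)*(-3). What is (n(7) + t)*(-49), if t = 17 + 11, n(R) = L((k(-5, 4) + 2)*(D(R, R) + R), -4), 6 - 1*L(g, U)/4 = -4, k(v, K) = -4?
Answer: -3332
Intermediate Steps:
D(A, r) = 0 (D(A, r) = 0*(-3) = 0)
L(g, U) = 40 (L(g, U) = 24 - 4*(-4) = 24 + 16 = 40)
n(R) = 40
t = 28
(n(7) + t)*(-49) = (40 + 28)*(-49) = 68*(-49) = -3332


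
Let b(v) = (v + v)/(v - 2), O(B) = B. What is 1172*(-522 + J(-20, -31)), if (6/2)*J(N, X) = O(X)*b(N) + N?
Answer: -7057784/11 ≈ -6.4162e+5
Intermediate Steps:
b(v) = 2*v/(-2 + v) (b(v) = (2*v)/(-2 + v) = 2*v/(-2 + v))
J(N, X) = N/3 + 2*N*X/(3*(-2 + N)) (J(N, X) = (X*(2*N/(-2 + N)) + N)/3 = (2*N*X/(-2 + N) + N)/3 = (N + 2*N*X/(-2 + N))/3 = N/3 + 2*N*X/(3*(-2 + N)))
1172*(-522 + J(-20, -31)) = 1172*(-522 + (⅓)*(-20)*(-2 - 20 + 2*(-31))/(-2 - 20)) = 1172*(-522 + (⅓)*(-20)*(-2 - 20 - 62)/(-22)) = 1172*(-522 + (⅓)*(-20)*(-1/22)*(-84)) = 1172*(-522 - 280/11) = 1172*(-6022/11) = -7057784/11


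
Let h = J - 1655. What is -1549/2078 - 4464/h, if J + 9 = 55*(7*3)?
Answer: 8487751/1057702 ≈ 8.0247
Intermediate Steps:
J = 1146 (J = -9 + 55*(7*3) = -9 + 55*21 = -9 + 1155 = 1146)
h = -509 (h = 1146 - 1655 = -509)
-1549/2078 - 4464/h = -1549/2078 - 4464/(-509) = -1549*1/2078 - 4464*(-1/509) = -1549/2078 + 4464/509 = 8487751/1057702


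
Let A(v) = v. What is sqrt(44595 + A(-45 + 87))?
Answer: sqrt(44637) ≈ 211.27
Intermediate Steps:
sqrt(44595 + A(-45 + 87)) = sqrt(44595 + (-45 + 87)) = sqrt(44595 + 42) = sqrt(44637)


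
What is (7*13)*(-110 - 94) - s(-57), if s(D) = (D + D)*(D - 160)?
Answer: -43302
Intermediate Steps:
s(D) = 2*D*(-160 + D) (s(D) = (2*D)*(-160 + D) = 2*D*(-160 + D))
(7*13)*(-110 - 94) - s(-57) = (7*13)*(-110 - 94) - 2*(-57)*(-160 - 57) = 91*(-204) - 2*(-57)*(-217) = -18564 - 1*24738 = -18564 - 24738 = -43302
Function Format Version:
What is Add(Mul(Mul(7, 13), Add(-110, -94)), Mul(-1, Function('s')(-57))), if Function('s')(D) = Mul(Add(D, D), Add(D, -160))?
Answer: -43302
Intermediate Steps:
Function('s')(D) = Mul(2, D, Add(-160, D)) (Function('s')(D) = Mul(Mul(2, D), Add(-160, D)) = Mul(2, D, Add(-160, D)))
Add(Mul(Mul(7, 13), Add(-110, -94)), Mul(-1, Function('s')(-57))) = Add(Mul(Mul(7, 13), Add(-110, -94)), Mul(-1, Mul(2, -57, Add(-160, -57)))) = Add(Mul(91, -204), Mul(-1, Mul(2, -57, -217))) = Add(-18564, Mul(-1, 24738)) = Add(-18564, -24738) = -43302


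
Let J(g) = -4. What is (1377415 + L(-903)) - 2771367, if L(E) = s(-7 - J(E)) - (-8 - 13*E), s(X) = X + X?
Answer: -1405689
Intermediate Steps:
s(X) = 2*X
L(E) = 2 + 13*E (L(E) = 2*(-7 - 1*(-4)) - (-8 - 13*E) = 2*(-7 + 4) + (8 + 13*E) = 2*(-3) + (8 + 13*E) = -6 + (8 + 13*E) = 2 + 13*E)
(1377415 + L(-903)) - 2771367 = (1377415 + (2 + 13*(-903))) - 2771367 = (1377415 + (2 - 11739)) - 2771367 = (1377415 - 11737) - 2771367 = 1365678 - 2771367 = -1405689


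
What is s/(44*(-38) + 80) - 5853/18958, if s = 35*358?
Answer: -61715429/7545284 ≈ -8.1793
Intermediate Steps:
s = 12530
s/(44*(-38) + 80) - 5853/18958 = 12530/(44*(-38) + 80) - 5853/18958 = 12530/(-1672 + 80) - 5853*1/18958 = 12530/(-1592) - 5853/18958 = 12530*(-1/1592) - 5853/18958 = -6265/796 - 5853/18958 = -61715429/7545284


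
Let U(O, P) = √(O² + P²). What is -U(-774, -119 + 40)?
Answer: -√605317 ≈ -778.02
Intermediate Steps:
-U(-774, -119 + 40) = -√((-774)² + (-119 + 40)²) = -√(599076 + (-79)²) = -√(599076 + 6241) = -√605317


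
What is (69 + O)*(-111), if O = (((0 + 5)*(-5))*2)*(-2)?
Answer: -18759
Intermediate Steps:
O = 100 (O = ((5*(-5))*2)*(-2) = -25*2*(-2) = -50*(-2) = 100)
(69 + O)*(-111) = (69 + 100)*(-111) = 169*(-111) = -18759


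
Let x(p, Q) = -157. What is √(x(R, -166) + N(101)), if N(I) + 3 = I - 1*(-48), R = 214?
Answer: I*√11 ≈ 3.3166*I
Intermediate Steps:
N(I) = 45 + I (N(I) = -3 + (I - 1*(-48)) = -3 + (I + 48) = -3 + (48 + I) = 45 + I)
√(x(R, -166) + N(101)) = √(-157 + (45 + 101)) = √(-157 + 146) = √(-11) = I*√11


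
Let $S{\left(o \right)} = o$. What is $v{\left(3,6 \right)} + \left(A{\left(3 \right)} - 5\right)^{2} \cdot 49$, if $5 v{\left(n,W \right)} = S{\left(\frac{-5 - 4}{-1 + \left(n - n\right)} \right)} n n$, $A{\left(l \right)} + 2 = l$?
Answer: $\frac{4001}{5} \approx 800.2$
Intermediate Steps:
$A{\left(l \right)} = -2 + l$
$v{\left(n,W \right)} = \frac{9 n^{2}}{5}$ ($v{\left(n,W \right)} = \frac{\frac{-5 - 4}{-1 + \left(n - n\right)} n n}{5} = \frac{- \frac{9}{-1 + 0} n n}{5} = \frac{- \frac{9}{-1} n n}{5} = \frac{\left(-9\right) \left(-1\right) n n}{5} = \frac{9 n n}{5} = \frac{9 n^{2}}{5}$)
$v{\left(3,6 \right)} + \left(A{\left(3 \right)} - 5\right)^{2} \cdot 49 = \frac{9 \cdot 3^{2}}{5} + \left(\left(-2 + 3\right) - 5\right)^{2} \cdot 49 = \frac{9}{5} \cdot 9 + \left(1 - 5\right)^{2} \cdot 49 = \frac{81}{5} + \left(-4\right)^{2} \cdot 49 = \frac{81}{5} + 16 \cdot 49 = \frac{81}{5} + 784 = \frac{4001}{5}$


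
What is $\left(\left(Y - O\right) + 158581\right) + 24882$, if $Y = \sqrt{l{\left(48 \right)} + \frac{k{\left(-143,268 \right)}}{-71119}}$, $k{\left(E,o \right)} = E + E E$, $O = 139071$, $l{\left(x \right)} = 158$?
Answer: $44392 + \frac{4 \sqrt{49856623689}}{71119} \approx 44405.0$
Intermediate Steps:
$k{\left(E,o \right)} = E + E^{2}$
$Y = \frac{4 \sqrt{49856623689}}{71119}$ ($Y = \sqrt{158 + \frac{\left(-143\right) \left(1 - 143\right)}{-71119}} = \sqrt{158 + \left(-143\right) \left(-142\right) \left(- \frac{1}{71119}\right)} = \sqrt{158 + 20306 \left(- \frac{1}{71119}\right)} = \sqrt{158 - \frac{20306}{71119}} = \sqrt{\frac{11216496}{71119}} = \frac{4 \sqrt{49856623689}}{71119} \approx 12.558$)
$\left(\left(Y - O\right) + 158581\right) + 24882 = \left(\left(\frac{4 \sqrt{49856623689}}{71119} - 139071\right) + 158581\right) + 24882 = \left(\left(-139071 + \frac{4 \sqrt{49856623689}}{71119}\right) + 158581\right) + 24882 = \left(19510 + \frac{4 \sqrt{49856623689}}{71119}\right) + 24882 = 44392 + \frac{4 \sqrt{49856623689}}{71119}$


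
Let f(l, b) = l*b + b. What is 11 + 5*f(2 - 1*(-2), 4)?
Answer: 111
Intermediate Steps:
f(l, b) = b + b*l (f(l, b) = b*l + b = b + b*l)
11 + 5*f(2 - 1*(-2), 4) = 11 + 5*(4*(1 + (2 - 1*(-2)))) = 11 + 5*(4*(1 + (2 + 2))) = 11 + 5*(4*(1 + 4)) = 11 + 5*(4*5) = 11 + 5*20 = 11 + 100 = 111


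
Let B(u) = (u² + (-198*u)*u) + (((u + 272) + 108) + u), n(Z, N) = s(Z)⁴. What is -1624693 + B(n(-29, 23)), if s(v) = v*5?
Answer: -38495524746506976188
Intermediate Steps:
s(v) = 5*v
n(Z, N) = 625*Z⁴ (n(Z, N) = (5*Z)⁴ = 625*Z⁴)
B(u) = 380 - 197*u² + 2*u (B(u) = (u² - 198*u²) + (((272 + u) + 108) + u) = -197*u² + ((380 + u) + u) = -197*u² + (380 + 2*u) = 380 - 197*u² + 2*u)
-1624693 + B(n(-29, 23)) = -1624693 + (380 - 197*(625*(-29)⁴)² + 2*(625*(-29)⁴)) = -1624693 + (380 - 197*(625*707281)² + 2*(625*707281)) = -1624693 + (380 - 197*442050625² + 2*442050625) = -1624693 + (380 - 197*195408755062890625 + 884101250) = -1624693 + (380 - 38495524747389453125 + 884101250) = -1624693 - 38495524746505351495 = -38495524746506976188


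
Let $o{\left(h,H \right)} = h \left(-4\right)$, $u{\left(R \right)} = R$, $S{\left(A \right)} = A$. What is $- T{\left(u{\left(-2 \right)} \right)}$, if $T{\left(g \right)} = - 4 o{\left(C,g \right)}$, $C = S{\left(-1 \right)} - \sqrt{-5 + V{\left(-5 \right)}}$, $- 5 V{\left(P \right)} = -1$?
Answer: $16 + \frac{32 i \sqrt{30}}{5} \approx 16.0 + 35.054 i$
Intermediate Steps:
$V{\left(P \right)} = \frac{1}{5}$ ($V{\left(P \right)} = \left(- \frac{1}{5}\right) \left(-1\right) = \frac{1}{5}$)
$C = -1 - \frac{2 i \sqrt{30}}{5}$ ($C = -1 - \sqrt{-5 + \frac{1}{5}} = -1 - \sqrt{- \frac{24}{5}} = -1 - \frac{2 i \sqrt{30}}{5} \approx -1.0 - 2.1909 i$)
$o{\left(h,H \right)} = - 4 h$
$T{\left(g \right)} = -16 - \frac{32 i \sqrt{30}}{5}$ ($T{\left(g \right)} = - 4 \left(- 4 \left(-1 - \frac{2 i \sqrt{30}}{5}\right)\right) = - 4 \left(4 + \frac{8 i \sqrt{30}}{5}\right) = -16 - \frac{32 i \sqrt{30}}{5}$)
$- T{\left(u{\left(-2 \right)} \right)} = - (-16 - \frac{32 i \sqrt{30}}{5}) = 16 + \frac{32 i \sqrt{30}}{5}$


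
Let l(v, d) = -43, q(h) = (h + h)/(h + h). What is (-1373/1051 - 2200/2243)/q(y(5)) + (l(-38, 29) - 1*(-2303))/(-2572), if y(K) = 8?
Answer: -4798879522/1515803699 ≈ -3.1659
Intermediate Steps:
q(h) = 1 (q(h) = (2*h)/((2*h)) = (2*h)*(1/(2*h)) = 1)
(-1373/1051 - 2200/2243)/q(y(5)) + (l(-38, 29) - 1*(-2303))/(-2572) = (-1373/1051 - 2200/2243)/1 + (-43 - 1*(-2303))/(-2572) = (-1373*1/1051 - 2200*1/2243)*1 + (-43 + 2303)*(-1/2572) = (-1373/1051 - 2200/2243)*1 + 2260*(-1/2572) = -5391839/2357393*1 - 565/643 = -5391839/2357393 - 565/643 = -4798879522/1515803699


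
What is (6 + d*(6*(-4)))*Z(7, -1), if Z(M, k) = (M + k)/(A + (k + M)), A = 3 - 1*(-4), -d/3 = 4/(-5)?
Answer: -1548/65 ≈ -23.815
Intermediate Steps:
d = 12/5 (d = -12/(-5) = -12*(-1)/5 = -3*(-⅘) = 12/5 ≈ 2.4000)
A = 7 (A = 3 + 4 = 7)
Z(M, k) = (M + k)/(7 + M + k) (Z(M, k) = (M + k)/(7 + (k + M)) = (M + k)/(7 + (M + k)) = (M + k)/(7 + M + k))
(6 + d*(6*(-4)))*Z(7, -1) = (6 + 12*(6*(-4))/5)*((7 - 1)/(7 + 7 - 1)) = (6 + (12/5)*(-24))*(6/13) = (6 - 288/5)*((1/13)*6) = -258/5*6/13 = -1548/65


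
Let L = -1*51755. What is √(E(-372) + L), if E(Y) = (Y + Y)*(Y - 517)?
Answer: √609661 ≈ 780.81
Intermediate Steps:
E(Y) = 2*Y*(-517 + Y) (E(Y) = (2*Y)*(-517 + Y) = 2*Y*(-517 + Y))
L = -51755
√(E(-372) + L) = √(2*(-372)*(-517 - 372) - 51755) = √(2*(-372)*(-889) - 51755) = √(661416 - 51755) = √609661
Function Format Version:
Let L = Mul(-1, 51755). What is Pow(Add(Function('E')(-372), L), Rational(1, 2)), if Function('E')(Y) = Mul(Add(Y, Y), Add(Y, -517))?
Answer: Pow(609661, Rational(1, 2)) ≈ 780.81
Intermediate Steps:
Function('E')(Y) = Mul(2, Y, Add(-517, Y)) (Function('E')(Y) = Mul(Mul(2, Y), Add(-517, Y)) = Mul(2, Y, Add(-517, Y)))
L = -51755
Pow(Add(Function('E')(-372), L), Rational(1, 2)) = Pow(Add(Mul(2, -372, Add(-517, -372)), -51755), Rational(1, 2)) = Pow(Add(Mul(2, -372, -889), -51755), Rational(1, 2)) = Pow(Add(661416, -51755), Rational(1, 2)) = Pow(609661, Rational(1, 2))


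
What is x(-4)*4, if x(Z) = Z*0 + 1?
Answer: 4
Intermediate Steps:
x(Z) = 1 (x(Z) = 0 + 1 = 1)
x(-4)*4 = 1*4 = 4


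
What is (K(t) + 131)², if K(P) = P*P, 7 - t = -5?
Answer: 75625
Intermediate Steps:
t = 12 (t = 7 - 1*(-5) = 7 + 5 = 12)
K(P) = P²
(K(t) + 131)² = (12² + 131)² = (144 + 131)² = 275² = 75625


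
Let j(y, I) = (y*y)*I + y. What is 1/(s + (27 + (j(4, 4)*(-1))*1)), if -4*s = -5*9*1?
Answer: -4/119 ≈ -0.033613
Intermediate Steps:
j(y, I) = y + I*y² (j(y, I) = y²*I + y = I*y² + y = y + I*y²)
s = 45/4 (s = -(-5*9)/4 = -(-45)/4 = -¼*(-45) = 45/4 ≈ 11.250)
1/(s + (27 + (j(4, 4)*(-1))*1)) = 1/(45/4 + (27 + ((4*(1 + 4*4))*(-1))*1)) = 1/(45/4 + (27 + ((4*(1 + 16))*(-1))*1)) = 1/(45/4 + (27 + ((4*17)*(-1))*1)) = 1/(45/4 + (27 + (68*(-1))*1)) = 1/(45/4 + (27 - 68*1)) = 1/(45/4 + (27 - 68)) = 1/(45/4 - 41) = 1/(-119/4) = -4/119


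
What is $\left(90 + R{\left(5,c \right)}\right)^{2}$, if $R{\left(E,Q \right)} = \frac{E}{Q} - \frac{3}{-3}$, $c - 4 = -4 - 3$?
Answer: $\frac{71824}{9} \approx 7980.4$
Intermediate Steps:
$c = -3$ ($c = 4 - 7 = -3$)
$R{\left(E,Q \right)} = 1 + \frac{E}{Q}$ ($R{\left(E,Q \right)} = \frac{E}{Q} - -1 = \frac{E}{Q} + 1 = 1 + \frac{E}{Q}$)
$\left(90 + R{\left(5,c \right)}\right)^{2} = \left(90 + \frac{5 - 3}{-3}\right)^{2} = \left(90 - \frac{2}{3}\right)^{2} = \left(\frac{268}{3}\right)^{2} = \frac{71824}{9}$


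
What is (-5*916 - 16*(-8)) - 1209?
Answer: -5661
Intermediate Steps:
(-5*916 - 16*(-8)) - 1209 = (-4580 + 128) - 1209 = -4452 - 1209 = -5661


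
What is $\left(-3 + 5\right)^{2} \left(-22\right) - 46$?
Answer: $-134$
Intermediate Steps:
$\left(-3 + 5\right)^{2} \left(-22\right) - 46 = 2^{2} \left(-22\right) - 46 = 4 \left(-22\right) - 46 = -88 - 46 = -134$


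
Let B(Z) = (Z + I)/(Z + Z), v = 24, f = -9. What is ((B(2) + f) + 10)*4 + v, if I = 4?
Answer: 34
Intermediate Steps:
B(Z) = (4 + Z)/(2*Z) (B(Z) = (Z + 4)/(Z + Z) = (4 + Z)/((2*Z)) = (4 + Z)*(1/(2*Z)) = (4 + Z)/(2*Z))
((B(2) + f) + 10)*4 + v = (((1/2)*(4 + 2)/2 - 9) + 10)*4 + 24 = (((1/2)*(1/2)*6 - 9) + 10)*4 + 24 = ((3/2 - 9) + 10)*4 + 24 = (-15/2 + 10)*4 + 24 = (5/2)*4 + 24 = 10 + 24 = 34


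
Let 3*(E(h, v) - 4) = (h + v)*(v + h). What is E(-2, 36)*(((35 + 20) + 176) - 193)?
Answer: 44384/3 ≈ 14795.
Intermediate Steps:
E(h, v) = 4 + (h + v)²/3 (E(h, v) = 4 + ((h + v)*(v + h))/3 = 4 + ((h + v)*(h + v))/3 = 4 + (h + v)²/3)
E(-2, 36)*(((35 + 20) + 176) - 193) = (4 + (-2 + 36)²/3)*(((35 + 20) + 176) - 193) = (4 + (⅓)*34²)*((55 + 176) - 193) = (4 + (⅓)*1156)*(231 - 193) = (4 + 1156/3)*38 = (1168/3)*38 = 44384/3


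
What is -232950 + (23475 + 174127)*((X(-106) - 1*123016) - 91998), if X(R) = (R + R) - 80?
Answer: -42545129162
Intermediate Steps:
X(R) = -80 + 2*R (X(R) = 2*R - 80 = -80 + 2*R)
-232950 + (23475 + 174127)*((X(-106) - 1*123016) - 91998) = -232950 + (23475 + 174127)*(((-80 + 2*(-106)) - 1*123016) - 91998) = -232950 + 197602*(((-80 - 212) - 123016) - 91998) = -232950 + 197602*((-292 - 123016) - 91998) = -232950 + 197602*(-123308 - 91998) = -232950 + 197602*(-215306) = -232950 - 42544896212 = -42545129162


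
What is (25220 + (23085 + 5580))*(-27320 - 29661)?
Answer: -3070421185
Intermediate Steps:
(25220 + (23085 + 5580))*(-27320 - 29661) = (25220 + 28665)*(-56981) = 53885*(-56981) = -3070421185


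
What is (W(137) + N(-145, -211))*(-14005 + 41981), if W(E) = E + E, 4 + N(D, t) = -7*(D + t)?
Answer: 77269712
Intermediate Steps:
N(D, t) = -4 - 7*D - 7*t (N(D, t) = -4 - 7*(D + t) = -4 + (-7*D - 7*t) = -4 - 7*D - 7*t)
W(E) = 2*E
(W(137) + N(-145, -211))*(-14005 + 41981) = (2*137 + (-4 - 7*(-145) - 7*(-211)))*(-14005 + 41981) = (274 + (-4 + 1015 + 1477))*27976 = (274 + 2488)*27976 = 2762*27976 = 77269712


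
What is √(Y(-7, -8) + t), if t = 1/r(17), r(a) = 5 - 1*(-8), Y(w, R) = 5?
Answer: √858/13 ≈ 2.2532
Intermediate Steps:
r(a) = 13 (r(a) = 5 + 8 = 13)
t = 1/13 ≈ 0.076923
√(Y(-7, -8) + t) = √(5 + 1/13) = √(66/13) = √858/13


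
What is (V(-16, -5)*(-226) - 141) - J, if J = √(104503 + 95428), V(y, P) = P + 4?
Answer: 85 - √199931 ≈ -362.14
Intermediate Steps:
V(y, P) = 4 + P
J = √199931 ≈ 447.14
(V(-16, -5)*(-226) - 141) - J = ((4 - 5)*(-226) - 141) - √199931 = (-1*(-226) - 141) - √199931 = (226 - 141) - √199931 = 85 - √199931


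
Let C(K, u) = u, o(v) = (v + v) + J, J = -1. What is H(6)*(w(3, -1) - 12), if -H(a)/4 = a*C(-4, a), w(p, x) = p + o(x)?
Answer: 1728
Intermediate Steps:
o(v) = -1 + 2*v (o(v) = (v + v) - 1 = 2*v - 1 = -1 + 2*v)
w(p, x) = -1 + p + 2*x (w(p, x) = p + (-1 + 2*x) = -1 + p + 2*x)
H(a) = -4*a² (H(a) = -4*a*a = -4*a²)
H(6)*(w(3, -1) - 12) = (-4*6²)*((-1 + 3 + 2*(-1)) - 12) = (-4*36)*((-1 + 3 - 2) - 12) = -144*(0 - 12) = -144*(-12) = 1728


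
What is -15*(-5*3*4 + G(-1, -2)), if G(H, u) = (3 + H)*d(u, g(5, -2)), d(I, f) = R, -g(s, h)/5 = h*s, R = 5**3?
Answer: -2850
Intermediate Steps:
R = 125
g(s, h) = -5*h*s
d(I, f) = 125
G(H, u) = 375 + 125*H (G(H, u) = (3 + H)*125 = 375 + 125*H)
-15*(-5*3*4 + G(-1, -2)) = -15*(-5*3*4 + (375 + 125*(-1))) = -15*(-15*4 + (375 - 125)) = -15*(-60 + 250) = -15*190 = -2850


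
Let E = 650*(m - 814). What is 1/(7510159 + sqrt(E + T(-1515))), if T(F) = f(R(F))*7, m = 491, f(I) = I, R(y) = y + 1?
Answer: 7510159/56402488425829 - 2*I*sqrt(55137)/56402488425829 ≈ 1.3315e-7 - 8.3263e-12*I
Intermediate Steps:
R(y) = 1 + y
E = -209950 (E = 650*(491 - 814) = 650*(-323) = -209950)
T(F) = 7 + 7*F (T(F) = (1 + F)*7 = 7 + 7*F)
1/(7510159 + sqrt(E + T(-1515))) = 1/(7510159 + sqrt(-209950 + (7 + 7*(-1515)))) = 1/(7510159 + sqrt(-209950 + (7 - 10605))) = 1/(7510159 + sqrt(-209950 - 10598)) = 1/(7510159 + sqrt(-220548)) = 1/(7510159 + 2*I*sqrt(55137))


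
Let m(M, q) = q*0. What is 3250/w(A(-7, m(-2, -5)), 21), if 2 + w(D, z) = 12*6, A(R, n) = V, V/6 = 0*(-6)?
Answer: 325/7 ≈ 46.429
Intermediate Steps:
m(M, q) = 0
V = 0 (V = 6*(0*(-6)) = 6*0 = 0)
A(R, n) = 0
w(D, z) = 70 (w(D, z) = -2 + 12*6 = -2 + 72 = 70)
3250/w(A(-7, m(-2, -5)), 21) = 3250/70 = 3250*(1/70) = 325/7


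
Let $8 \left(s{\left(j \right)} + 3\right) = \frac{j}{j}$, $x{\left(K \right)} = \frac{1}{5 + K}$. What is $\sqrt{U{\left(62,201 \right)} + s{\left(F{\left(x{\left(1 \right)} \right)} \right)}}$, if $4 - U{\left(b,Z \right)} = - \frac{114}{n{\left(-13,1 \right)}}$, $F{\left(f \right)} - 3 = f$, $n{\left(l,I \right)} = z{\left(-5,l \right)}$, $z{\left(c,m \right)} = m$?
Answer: $\frac{i \sqrt{20670}}{52} \approx 2.7648 i$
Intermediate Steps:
$n{\left(l,I \right)} = l$
$F{\left(f \right)} = 3 + f$
$s{\left(j \right)} = - \frac{23}{8}$ ($s{\left(j \right)} = -3 + \frac{j \frac{1}{j}}{8} = -3 + \frac{1}{8} \cdot 1 = -3 + \frac{1}{8} = - \frac{23}{8}$)
$U{\left(b,Z \right)} = - \frac{62}{13}$ ($U{\left(b,Z \right)} = 4 - - \frac{114}{-13} = 4 - \left(-114\right) \left(- \frac{1}{13}\right) = 4 - \frac{114}{13} = - \frac{62}{13}$)
$\sqrt{U{\left(62,201 \right)} + s{\left(F{\left(x{\left(1 \right)} \right)} \right)}} = \sqrt{- \frac{62}{13} - \frac{23}{8}} = \sqrt{- \frac{795}{104}} = \frac{i \sqrt{20670}}{52}$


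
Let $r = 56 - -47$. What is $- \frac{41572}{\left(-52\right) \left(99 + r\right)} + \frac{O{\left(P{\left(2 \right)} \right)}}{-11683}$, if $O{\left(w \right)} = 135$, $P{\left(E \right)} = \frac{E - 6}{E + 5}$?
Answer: $\frac{121066909}{30679558} \approx 3.9462$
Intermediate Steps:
$P{\left(E \right)} = \frac{-6 + E}{5 + E}$
$r = 103$ ($r = 56 + 47 = 103$)
$- \frac{41572}{\left(-52\right) \left(99 + r\right)} + \frac{O{\left(P{\left(2 \right)} \right)}}{-11683} = - \frac{41572}{\left(-52\right) \left(99 + 103\right)} + \frac{135}{-11683} = - \frac{41572}{\left(-52\right) 202} + 135 \left(- \frac{1}{11683}\right) = - \frac{41572}{-10504} - \frac{135}{11683} = \left(-41572\right) \left(- \frac{1}{10504}\right) - \frac{135}{11683} = \frac{10393}{2626} - \frac{135}{11683} = \frac{121066909}{30679558}$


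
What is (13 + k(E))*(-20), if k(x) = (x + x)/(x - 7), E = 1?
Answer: -760/3 ≈ -253.33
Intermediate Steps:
k(x) = 2*x/(-7 + x) (k(x) = (2*x)/(-7 + x) = 2*x/(-7 + x))
(13 + k(E))*(-20) = (13 + 2*1/(-7 + 1))*(-20) = (13 + 2*1/(-6))*(-20) = (13 + 2*1*(-1/6))*(-20) = (13 - 1/3)*(-20) = (38/3)*(-20) = -760/3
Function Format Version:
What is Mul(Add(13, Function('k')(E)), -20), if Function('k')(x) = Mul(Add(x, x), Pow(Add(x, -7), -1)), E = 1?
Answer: Rational(-760, 3) ≈ -253.33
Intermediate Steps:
Function('k')(x) = Mul(2, x, Pow(Add(-7, x), -1)) (Function('k')(x) = Mul(Mul(2, x), Pow(Add(-7, x), -1)) = Mul(2, x, Pow(Add(-7, x), -1)))
Mul(Add(13, Function('k')(E)), -20) = Mul(Add(13, Mul(2, 1, Pow(Add(-7, 1), -1))), -20) = Mul(Add(13, Mul(2, 1, Pow(-6, -1))), -20) = Mul(Add(13, Mul(2, 1, Rational(-1, 6))), -20) = Mul(Add(13, Rational(-1, 3)), -20) = Mul(Rational(38, 3), -20) = Rational(-760, 3)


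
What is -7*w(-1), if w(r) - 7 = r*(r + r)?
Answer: -63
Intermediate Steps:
w(r) = 7 + 2*r**2 (w(r) = 7 + r*(r + r) = 7 + r*(2*r) = 7 + 2*r**2)
-7*w(-1) = -7*(7 + 2*(-1)**2) = -7*(7 + 2*1) = -7*(7 + 2) = -7*9 = -63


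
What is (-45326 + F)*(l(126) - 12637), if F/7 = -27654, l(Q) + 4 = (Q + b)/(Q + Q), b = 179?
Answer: 190240867802/63 ≈ 3.0197e+9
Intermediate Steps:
l(Q) = -4 + (179 + Q)/(2*Q) (l(Q) = -4 + (Q + 179)/(Q + Q) = -4 + (179 + Q)/((2*Q)) = -4 + (179 + Q)*(1/(2*Q)) = -4 + (179 + Q)/(2*Q))
F = -193578 (F = 7*(-27654) = -193578)
(-45326 + F)*(l(126) - 12637) = (-45326 - 193578)*((½)*(179 - 7*126)/126 - 12637) = -238904*((½)*(1/126)*(179 - 882) - 12637) = -238904*((½)*(1/126)*(-703) - 12637) = -238904*(-703/252 - 12637) = -238904*(-3185227/252) = 190240867802/63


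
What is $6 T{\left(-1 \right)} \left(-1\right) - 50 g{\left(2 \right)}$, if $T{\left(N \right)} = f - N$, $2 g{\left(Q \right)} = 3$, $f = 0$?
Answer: $-81$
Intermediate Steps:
$g{\left(Q \right)} = \frac{3}{2}$ ($g{\left(Q \right)} = \frac{1}{2} \cdot 3 = \frac{3}{2}$)
$T{\left(N \right)} = - N$ ($T{\left(N \right)} = 0 - N = - N$)
$6 T{\left(-1 \right)} \left(-1\right) - 50 g{\left(2 \right)} = 6 \left(\left(-1\right) \left(-1\right)\right) \left(-1\right) - 75 = 6 \cdot 1 \left(-1\right) - 75 = 6 \left(-1\right) - 75 = -6 - 75 = -81$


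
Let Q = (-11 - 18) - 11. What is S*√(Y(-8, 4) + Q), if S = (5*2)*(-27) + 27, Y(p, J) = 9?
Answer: -243*I*√31 ≈ -1353.0*I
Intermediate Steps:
S = -243 (S = 10*(-27) + 27 = -270 + 27 = -243)
Q = -40 (Q = -29 - 11 = -40)
S*√(Y(-8, 4) + Q) = -243*√(9 - 40) = -243*I*√31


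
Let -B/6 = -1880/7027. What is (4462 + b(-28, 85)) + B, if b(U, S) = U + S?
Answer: 31766293/7027 ≈ 4520.6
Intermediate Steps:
b(U, S) = S + U
B = 11280/7027 (B = -(-11280)/7027 = -6*(-1880/7027) = 11280/7027 ≈ 1.6052)
(4462 + b(-28, 85)) + B = (4462 + (85 - 28)) + 11280/7027 = (4462 + 57) + 11280/7027 = 4519 + 11280/7027 = 31766293/7027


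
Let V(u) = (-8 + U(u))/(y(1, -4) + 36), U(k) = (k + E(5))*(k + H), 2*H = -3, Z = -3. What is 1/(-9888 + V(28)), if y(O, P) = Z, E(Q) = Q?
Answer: -66/650875 ≈ -0.00010140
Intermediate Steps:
H = -3/2 (H = (½)*(-3) = -3/2 ≈ -1.5000)
y(O, P) = -3
U(k) = (5 + k)*(-3/2 + k) (U(k) = (k + 5)*(k - 3/2) = (5 + k)*(-3/2 + k))
V(u) = -31/66 + u²/33 + 7*u/66 (V(u) = (-8 + (-15/2 + u² + 7*u/2))/(-3 + 36) = (-31/2 + u² + 7*u/2)/33 = (-31/2 + u² + 7*u/2)*(1/33) = -31/66 + u²/33 + 7*u/66)
1/(-9888 + V(28)) = 1/(-9888 + (-31/66 + (1/33)*28² + (7/66)*28)) = 1/(-9888 + (-31/66 + (1/33)*784 + 98/33)) = 1/(-9888 + (-31/66 + 784/33 + 98/33)) = 1/(-9888 + 1733/66) = 1/(-650875/66) = -66/650875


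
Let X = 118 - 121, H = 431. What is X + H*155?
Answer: 66802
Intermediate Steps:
X = -3
X + H*155 = -3 + 431*155 = -3 + 66805 = 66802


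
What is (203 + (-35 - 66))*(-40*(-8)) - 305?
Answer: 32335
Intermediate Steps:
(203 + (-35 - 66))*(-40*(-8)) - 305 = (203 - 101)*320 - 305 = 102*320 - 305 = 32640 - 305 = 32335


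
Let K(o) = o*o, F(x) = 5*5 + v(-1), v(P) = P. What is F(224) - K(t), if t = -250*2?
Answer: -249976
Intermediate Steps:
t = -500
F(x) = 24 (F(x) = 5*5 - 1 = 25 - 1 = 24)
K(o) = o²
F(224) - K(t) = 24 - 1*(-500)² = 24 - 1*250000 = 24 - 250000 = -249976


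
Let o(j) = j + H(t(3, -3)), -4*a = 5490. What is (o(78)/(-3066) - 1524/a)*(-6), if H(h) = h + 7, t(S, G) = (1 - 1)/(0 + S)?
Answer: -1012427/155855 ≈ -6.4960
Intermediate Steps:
a = -2745/2 (a = -1/4*5490 = -2745/2 ≈ -1372.5)
t(S, G) = 0 (t(S, G) = 0/S = 0)
H(h) = 7 + h
o(j) = 7 + j (o(j) = j + (7 + 0) = j + 7 = 7 + j)
(o(78)/(-3066) - 1524/a)*(-6) = ((7 + 78)/(-3066) - 1524/(-2745/2))*(-6) = (85*(-1/3066) - 1524*(-2/2745))*(-6) = (-85/3066 + 1016/915)*(-6) = (1012427/935130)*(-6) = -1012427/155855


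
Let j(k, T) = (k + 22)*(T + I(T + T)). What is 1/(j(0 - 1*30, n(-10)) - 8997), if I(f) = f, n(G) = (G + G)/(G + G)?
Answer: -1/9021 ≈ -0.00011085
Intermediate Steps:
n(G) = 1 (n(G) = (2*G)/((2*G)) = (2*G)*(1/(2*G)) = 1)
j(k, T) = 3*T*(22 + k) (j(k, T) = (k + 22)*(T + (T + T)) = (22 + k)*(T + 2*T) = (22 + k)*(3*T) = 3*T*(22 + k))
1/(j(0 - 1*30, n(-10)) - 8997) = 1/(3*1*(22 + (0 - 1*30)) - 8997) = 1/(3*1*(22 + (0 - 30)) - 8997) = 1/(3*1*(22 - 30) - 8997) = 1/(3*1*(-8) - 8997) = 1/(-24 - 8997) = 1/(-9021) = -1/9021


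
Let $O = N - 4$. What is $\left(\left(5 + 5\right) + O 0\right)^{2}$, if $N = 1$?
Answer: $100$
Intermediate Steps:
$O = -3$ ($O = 1 - 4 = -3$)
$\left(\left(5 + 5\right) + O 0\right)^{2} = \left(\left(5 + 5\right) - 0\right)^{2} = \left(10 + 0\right)^{2} = 10^{2} = 100$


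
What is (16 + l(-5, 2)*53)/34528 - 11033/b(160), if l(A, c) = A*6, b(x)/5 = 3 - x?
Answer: 189855917/13552240 ≈ 14.009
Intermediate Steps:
b(x) = 15 - 5*x (b(x) = 5*(3 - x) = 15 - 5*x)
l(A, c) = 6*A
(16 + l(-5, 2)*53)/34528 - 11033/b(160) = (16 + (6*(-5))*53)/34528 - 11033/(15 - 5*160) = (16 - 30*53)*(1/34528) - 11033/(15 - 800) = (16 - 1590)*(1/34528) - 11033/(-785) = -1574*1/34528 - 11033*(-1/785) = -787/17264 + 11033/785 = 189855917/13552240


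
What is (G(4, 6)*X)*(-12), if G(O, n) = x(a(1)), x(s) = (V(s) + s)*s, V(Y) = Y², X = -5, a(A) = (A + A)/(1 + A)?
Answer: 120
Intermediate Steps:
a(A) = 2*A/(1 + A) (a(A) = (2*A)/(1 + A) = 2*A/(1 + A))
x(s) = s*(s + s²) (x(s) = (s² + s)*s = (s + s²)*s = s*(s + s²))
G(O, n) = 2 (G(O, n) = (2*1/(1 + 1))²*(1 + 2*1/(1 + 1)) = (2*1/2)²*(1 + 2*1/2) = (2*1*(½))²*(1 + 2*1*(½)) = 1²*(1 + 1) = 1*2 = 2)
(G(4, 6)*X)*(-12) = (2*(-5))*(-12) = -10*(-12) = 120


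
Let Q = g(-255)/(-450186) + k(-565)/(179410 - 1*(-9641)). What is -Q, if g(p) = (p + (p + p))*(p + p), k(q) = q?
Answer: 12335433790/14184685581 ≈ 0.86963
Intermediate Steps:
g(p) = 6*p**2 (g(p) = (p + 2*p)*(2*p) = (3*p)*(2*p) = 6*p**2)
Q = -12335433790/14184685581 (Q = (6*(-255)**2)/(-450186) - 565/(179410 - 1*(-9641)) = (6*65025)*(-1/450186) - 565/(179410 + 9641) = 390150*(-1/450186) - 565/189051 = -65025/75031 - 565*1/189051 = -65025/75031 - 565/189051 = -12335433790/14184685581 ≈ -0.86963)
-Q = -1*(-12335433790/14184685581) = 12335433790/14184685581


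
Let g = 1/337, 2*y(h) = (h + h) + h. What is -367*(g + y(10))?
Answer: -1855552/337 ≈ -5506.1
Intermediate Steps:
y(h) = 3*h/2 (y(h) = ((h + h) + h)/2 = (2*h + h)/2 = (3*h)/2 = 3*h/2)
g = 1/337 ≈ 0.0029674
-367*(g + y(10)) = -367*(1/337 + (3/2)*10) = -367*(1/337 + 15) = -367*5056/337 = -1855552/337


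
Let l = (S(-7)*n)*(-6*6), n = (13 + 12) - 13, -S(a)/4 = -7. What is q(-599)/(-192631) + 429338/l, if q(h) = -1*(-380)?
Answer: -5907743197/166433184 ≈ -35.496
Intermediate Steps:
q(h) = 380
S(a) = 28 (S(a) = -4*(-7) = 28)
n = 12 (n = 25 - 13 = 12)
l = -12096 (l = (28*12)*(-6*6) = 336*(-36) = -12096)
q(-599)/(-192631) + 429338/l = 380/(-192631) + 429338/(-12096) = 380*(-1/192631) + 429338*(-1/12096) = -380/192631 - 30667/864 = -5907743197/166433184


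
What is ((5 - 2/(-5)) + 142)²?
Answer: 543169/25 ≈ 21727.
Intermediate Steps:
((5 - 2/(-5)) + 142)² = ((5 - 2*(-1)/5) + 142)² = ((5 - 1*(-⅖)) + 142)² = ((5 + ⅖) + 142)² = (27/5 + 142)² = (737/5)² = 543169/25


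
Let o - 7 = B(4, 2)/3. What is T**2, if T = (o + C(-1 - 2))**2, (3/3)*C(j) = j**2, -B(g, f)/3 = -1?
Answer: 83521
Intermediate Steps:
B(g, f) = 3 (B(g, f) = -3*(-1) = 3)
C(j) = j**2
o = 8 (o = 7 + 3/3 = 7 + 3*(1/3) = 7 + 1 = 8)
T = 289 (T = (8 + (-1 - 2)**2)**2 = (8 + (-3)**2)**2 = (8 + 9)**2 = 17**2 = 289)
T**2 = 289**2 = 83521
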